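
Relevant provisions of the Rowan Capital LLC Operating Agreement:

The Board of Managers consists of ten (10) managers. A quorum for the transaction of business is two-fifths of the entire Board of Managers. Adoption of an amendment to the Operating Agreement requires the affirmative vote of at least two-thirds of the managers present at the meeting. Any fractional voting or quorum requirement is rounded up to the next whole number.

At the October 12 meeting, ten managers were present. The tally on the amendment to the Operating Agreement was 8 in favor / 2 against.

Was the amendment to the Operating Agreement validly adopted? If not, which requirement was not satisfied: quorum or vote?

Valid — all requirements satisfied.

Quorum: 10 present; quorum is 4. Satisfied.
Vote: the amendment to the Operating Agreement requires two-thirds of the managers present (10). 2/3 of 10 = 6.67, rounded up to 7, so 7 affirmative votes are needed; 8 voted in favor. Satisfied.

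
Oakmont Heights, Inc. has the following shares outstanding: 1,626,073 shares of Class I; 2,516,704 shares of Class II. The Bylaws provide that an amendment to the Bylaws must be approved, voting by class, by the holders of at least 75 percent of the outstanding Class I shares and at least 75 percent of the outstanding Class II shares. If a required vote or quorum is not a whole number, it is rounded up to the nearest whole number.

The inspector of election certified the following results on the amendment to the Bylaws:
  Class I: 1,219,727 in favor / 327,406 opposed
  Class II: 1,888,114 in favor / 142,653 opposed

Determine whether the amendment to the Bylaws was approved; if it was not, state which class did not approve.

Approved — every class gave the required vote.

Class I: 3/4 of 1626073 = 1219554.75, rounded up to 1219555; 1,219,555 required, 1,219,727 in favor — approved.
Class II: 3/4 of 2516704 = 1887528; 1,887,528 required, 1,888,114 in favor — approved.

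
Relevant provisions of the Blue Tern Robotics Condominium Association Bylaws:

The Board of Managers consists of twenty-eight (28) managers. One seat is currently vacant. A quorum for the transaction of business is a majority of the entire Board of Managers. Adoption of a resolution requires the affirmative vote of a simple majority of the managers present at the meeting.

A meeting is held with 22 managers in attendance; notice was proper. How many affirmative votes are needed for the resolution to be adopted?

12

The resolution requires a majority of the managers present (22).
A majority of 22 is 12.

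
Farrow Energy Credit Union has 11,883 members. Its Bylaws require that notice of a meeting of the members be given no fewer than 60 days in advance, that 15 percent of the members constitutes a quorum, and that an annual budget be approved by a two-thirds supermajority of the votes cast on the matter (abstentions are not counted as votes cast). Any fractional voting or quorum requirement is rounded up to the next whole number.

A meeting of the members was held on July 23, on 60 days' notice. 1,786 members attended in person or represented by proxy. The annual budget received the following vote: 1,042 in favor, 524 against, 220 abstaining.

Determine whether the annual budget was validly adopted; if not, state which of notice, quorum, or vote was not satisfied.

Invalid — vote requirement not satisfied.

Notice: 60 days given; 60 required. Satisfied.
Quorum: 15% of 11,883 = 1,782.45, rounded up to 1,783; 1,786 present. Satisfied.
Vote: requires two-thirds of the votes cast (1,786 − 220 abstaining = 1,566); 2/3 of 1566 = 1044, so 1,044 needed; 1,042 in favor. Not satisfied.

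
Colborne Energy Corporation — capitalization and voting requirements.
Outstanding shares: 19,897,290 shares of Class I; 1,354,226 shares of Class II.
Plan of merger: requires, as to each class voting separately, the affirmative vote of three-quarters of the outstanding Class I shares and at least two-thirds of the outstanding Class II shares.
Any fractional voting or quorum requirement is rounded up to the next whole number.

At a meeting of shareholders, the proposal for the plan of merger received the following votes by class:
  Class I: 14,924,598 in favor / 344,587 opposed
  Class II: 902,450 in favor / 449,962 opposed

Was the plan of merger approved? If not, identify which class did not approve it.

Class I: 3/4 of 19897290 = 14922967.50, rounded up to 14922968; 14,922,968 required, 14,924,598 in favor — approved.
Class II: 2/3 of 1354226 = 902817.33, rounded up to 902818; 902,818 required, 902,450 in favor — not approved.

Not approved — the Class II shares did not give the required vote.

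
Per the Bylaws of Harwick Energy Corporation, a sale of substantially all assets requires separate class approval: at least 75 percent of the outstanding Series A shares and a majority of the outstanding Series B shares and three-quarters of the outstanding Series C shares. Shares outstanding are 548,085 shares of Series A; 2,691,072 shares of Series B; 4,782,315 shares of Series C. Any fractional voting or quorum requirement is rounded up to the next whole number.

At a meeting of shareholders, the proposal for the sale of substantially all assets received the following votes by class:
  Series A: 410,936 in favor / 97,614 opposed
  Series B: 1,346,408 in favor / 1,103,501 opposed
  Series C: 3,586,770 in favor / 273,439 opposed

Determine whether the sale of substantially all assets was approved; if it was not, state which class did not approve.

Series A: 3/4 of 548085 = 411063.75, rounded up to 411064; 411,064 required, 410,936 in favor — not approved.
Series B: a majority of 2691072 is 1345537; 1,345,537 required, 1,346,408 in favor — approved.
Series C: 3/4 of 4782315 = 3586736.25, rounded up to 3586737; 3,586,737 required, 3,586,770 in favor — approved.

Not approved — the Series A shares did not give the required vote.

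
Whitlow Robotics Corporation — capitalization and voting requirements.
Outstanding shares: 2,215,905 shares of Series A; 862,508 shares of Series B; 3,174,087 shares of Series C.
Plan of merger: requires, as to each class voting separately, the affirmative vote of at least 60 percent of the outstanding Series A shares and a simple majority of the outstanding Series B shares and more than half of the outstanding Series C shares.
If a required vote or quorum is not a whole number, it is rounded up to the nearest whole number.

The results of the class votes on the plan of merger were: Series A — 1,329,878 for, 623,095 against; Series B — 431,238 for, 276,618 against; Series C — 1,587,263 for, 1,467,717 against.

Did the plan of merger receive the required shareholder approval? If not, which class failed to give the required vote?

Not approved — the Series B shares did not give the required vote.

Series A: 3/5 of 2215905 = 1329543; 1,329,543 required, 1,329,878 in favor — approved.
Series B: a majority of 862508 is 431255; 431,255 required, 431,238 in favor — not approved.
Series C: a majority of 3174087 is 1587044; 1,587,044 required, 1,587,263 in favor — approved.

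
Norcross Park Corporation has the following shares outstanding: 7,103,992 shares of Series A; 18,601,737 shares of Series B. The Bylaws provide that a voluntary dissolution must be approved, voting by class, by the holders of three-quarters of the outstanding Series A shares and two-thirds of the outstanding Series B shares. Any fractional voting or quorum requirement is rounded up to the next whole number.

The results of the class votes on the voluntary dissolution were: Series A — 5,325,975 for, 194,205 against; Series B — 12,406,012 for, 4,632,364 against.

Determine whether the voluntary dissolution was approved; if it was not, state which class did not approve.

Series A: 3/4 of 7103992 = 5327994; 5,327,994 required, 5,325,975 in favor — not approved.
Series B: 2/3 of 18601737 = 12401158; 12,401,158 required, 12,406,012 in favor — approved.

Not approved — the Series A shares did not give the required vote.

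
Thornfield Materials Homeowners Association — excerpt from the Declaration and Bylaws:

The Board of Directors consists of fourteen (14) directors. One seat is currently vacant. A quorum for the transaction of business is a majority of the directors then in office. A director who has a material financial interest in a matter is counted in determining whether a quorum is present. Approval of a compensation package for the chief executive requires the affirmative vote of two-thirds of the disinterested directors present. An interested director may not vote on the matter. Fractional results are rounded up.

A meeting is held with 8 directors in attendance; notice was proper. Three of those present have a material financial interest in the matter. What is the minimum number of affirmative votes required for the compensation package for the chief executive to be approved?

4

The compensation package for the chief executive requires two-thirds of the disinterested directors present (8 − 3 = 5).
2/3 of 5 = 3.33, rounded up to 4.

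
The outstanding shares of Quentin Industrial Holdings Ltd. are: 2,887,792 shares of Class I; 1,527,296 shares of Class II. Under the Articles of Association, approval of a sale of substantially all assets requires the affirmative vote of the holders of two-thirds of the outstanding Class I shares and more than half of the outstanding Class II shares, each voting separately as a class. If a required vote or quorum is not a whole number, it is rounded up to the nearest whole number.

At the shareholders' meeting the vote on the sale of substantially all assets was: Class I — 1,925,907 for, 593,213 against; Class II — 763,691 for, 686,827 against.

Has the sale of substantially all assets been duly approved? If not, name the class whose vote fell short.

Approved — every class gave the required vote.

Class I: 2/3 of 2887792 = 1925194.67, rounded up to 1925195; 1,925,195 required, 1,925,907 in favor — approved.
Class II: a majority of 1527296 is 763649; 763,649 required, 763,691 in favor — approved.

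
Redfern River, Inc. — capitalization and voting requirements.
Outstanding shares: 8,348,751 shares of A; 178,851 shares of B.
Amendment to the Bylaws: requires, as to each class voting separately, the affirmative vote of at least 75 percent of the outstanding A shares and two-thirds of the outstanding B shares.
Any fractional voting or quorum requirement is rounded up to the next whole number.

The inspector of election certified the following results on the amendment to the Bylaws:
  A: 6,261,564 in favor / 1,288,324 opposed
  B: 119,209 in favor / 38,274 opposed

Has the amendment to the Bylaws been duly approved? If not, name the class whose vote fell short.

A: 3/4 of 8348751 = 6261563.25, rounded up to 6261564; 6,261,564 required, 6,261,564 in favor — approved.
B: 2/3 of 178851 = 119234; 119,234 required, 119,209 in favor — not approved.

Not approved — the B shares did not give the required vote.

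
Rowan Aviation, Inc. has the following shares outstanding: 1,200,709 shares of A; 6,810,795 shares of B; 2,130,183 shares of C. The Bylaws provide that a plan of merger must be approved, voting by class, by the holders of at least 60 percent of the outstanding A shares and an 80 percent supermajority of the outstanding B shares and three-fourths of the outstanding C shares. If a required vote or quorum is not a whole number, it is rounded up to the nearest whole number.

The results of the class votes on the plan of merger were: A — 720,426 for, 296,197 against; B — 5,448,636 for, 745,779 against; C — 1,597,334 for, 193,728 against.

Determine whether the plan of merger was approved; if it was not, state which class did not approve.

A: 3/5 of 1200709 = 720425.40, rounded up to 720426; 720,426 required, 720,426 in favor — approved.
B: 4/5 of 6810795 = 5448636; 5,448,636 required, 5,448,636 in favor — approved.
C: 3/4 of 2130183 = 1597637.25, rounded up to 1597638; 1,597,638 required, 1,597,334 in favor — not approved.

Not approved — the C shares did not give the required vote.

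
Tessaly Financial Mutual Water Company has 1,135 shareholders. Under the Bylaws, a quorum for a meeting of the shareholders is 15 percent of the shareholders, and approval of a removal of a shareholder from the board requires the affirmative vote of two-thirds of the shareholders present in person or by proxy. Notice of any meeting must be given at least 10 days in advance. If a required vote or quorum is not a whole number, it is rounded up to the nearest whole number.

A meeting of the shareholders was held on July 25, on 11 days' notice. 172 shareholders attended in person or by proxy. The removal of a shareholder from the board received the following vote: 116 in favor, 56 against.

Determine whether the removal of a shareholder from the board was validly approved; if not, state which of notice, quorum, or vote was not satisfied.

Notice: 11 days given; 10 required. Satisfied.
Quorum: 15% of 1,135 = 170.25, rounded up to 171; 172 present. Satisfied.
Vote: requires two-thirds of those present (172); 2/3 of 172 = 114.67, rounded up to 115, so 115 needed; 116 in favor. Satisfied.

Valid — all requirements satisfied.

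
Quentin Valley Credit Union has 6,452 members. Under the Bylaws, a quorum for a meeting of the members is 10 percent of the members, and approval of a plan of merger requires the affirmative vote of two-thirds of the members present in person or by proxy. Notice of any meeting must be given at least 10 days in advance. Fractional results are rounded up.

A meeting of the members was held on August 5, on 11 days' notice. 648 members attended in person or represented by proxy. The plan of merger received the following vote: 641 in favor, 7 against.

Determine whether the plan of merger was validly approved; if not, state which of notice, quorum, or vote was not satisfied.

Valid — all requirements satisfied.

Notice: 11 days given; 10 required. Satisfied.
Quorum: 10% of 6,452 = 645.20, rounded up to 646; 648 present. Satisfied.
Vote: requires two-thirds of those present (648); 2/3 of 648 = 432, so 432 needed; 641 in favor. Satisfied.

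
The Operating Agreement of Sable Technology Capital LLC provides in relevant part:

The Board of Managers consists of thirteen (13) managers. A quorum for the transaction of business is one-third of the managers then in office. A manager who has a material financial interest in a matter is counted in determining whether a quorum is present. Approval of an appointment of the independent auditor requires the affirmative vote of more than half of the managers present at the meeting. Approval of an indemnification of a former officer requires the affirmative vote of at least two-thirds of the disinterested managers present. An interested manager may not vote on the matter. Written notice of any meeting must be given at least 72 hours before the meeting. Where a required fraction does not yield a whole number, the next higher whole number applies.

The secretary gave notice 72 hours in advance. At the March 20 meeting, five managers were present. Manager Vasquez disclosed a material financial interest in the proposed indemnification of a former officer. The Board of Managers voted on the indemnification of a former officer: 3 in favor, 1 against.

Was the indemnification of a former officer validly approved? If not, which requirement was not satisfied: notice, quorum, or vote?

Valid — all requirements satisfied.

Notice: 72 hours given; 72 required (72 ≥ 72). Satisfied.
Quorum: 5 present (interested managers count toward quorum); quorum is 5. Satisfied.
Vote: the indemnification of a former officer requires two-thirds of the disinterested managers present (5 − 1 = 4). 2/3 of 4 = 2.67, rounded up to 3, so 3 affirmative votes are needed; 3 voted in favor. Satisfied.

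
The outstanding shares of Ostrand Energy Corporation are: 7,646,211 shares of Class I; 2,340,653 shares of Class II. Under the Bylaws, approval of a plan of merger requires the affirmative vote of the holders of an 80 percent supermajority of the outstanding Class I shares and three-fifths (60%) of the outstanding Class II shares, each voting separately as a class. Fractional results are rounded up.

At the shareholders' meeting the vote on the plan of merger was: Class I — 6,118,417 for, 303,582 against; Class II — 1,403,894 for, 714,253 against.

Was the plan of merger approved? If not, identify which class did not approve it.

Class I: 4/5 of 7646211 = 6116968.80, rounded up to 6116969; 6,116,969 required, 6,118,417 in favor — approved.
Class II: 3/5 of 2340653 = 1404391.80, rounded up to 1404392; 1,404,392 required, 1,403,894 in favor — not approved.

Not approved — the Class II shares did not give the required vote.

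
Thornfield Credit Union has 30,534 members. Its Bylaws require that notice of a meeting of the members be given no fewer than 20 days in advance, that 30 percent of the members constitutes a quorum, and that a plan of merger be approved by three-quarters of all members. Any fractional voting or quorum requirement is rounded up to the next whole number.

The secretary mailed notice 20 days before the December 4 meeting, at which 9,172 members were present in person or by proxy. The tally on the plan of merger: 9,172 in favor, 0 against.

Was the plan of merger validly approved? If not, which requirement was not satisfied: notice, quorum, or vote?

Invalid — vote requirement not satisfied.

Notice: 20 days given; 20 required. Satisfied.
Quorum: 30% of 30,534 = 9,160.20, rounded up to 9,161; 9,172 present. Satisfied.
Vote: requires three-fourths of all members (30,534); 3/4 of 30534 = 22900.50, rounded up to 22901, so 22,901 needed; 9,172 in favor. Not satisfied.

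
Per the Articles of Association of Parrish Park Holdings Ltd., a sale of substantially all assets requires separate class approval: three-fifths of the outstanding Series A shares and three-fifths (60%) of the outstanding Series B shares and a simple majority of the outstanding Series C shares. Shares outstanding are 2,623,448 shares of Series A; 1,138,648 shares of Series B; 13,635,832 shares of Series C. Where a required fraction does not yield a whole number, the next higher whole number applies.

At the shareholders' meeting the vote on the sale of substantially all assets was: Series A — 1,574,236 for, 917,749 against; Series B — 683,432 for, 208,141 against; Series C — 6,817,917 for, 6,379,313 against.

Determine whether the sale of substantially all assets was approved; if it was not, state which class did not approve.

Series A: 3/5 of 2623448 = 1574068.80, rounded up to 1574069; 1,574,069 required, 1,574,236 in favor — approved.
Series B: 3/5 of 1138648 = 683188.80, rounded up to 683189; 683,189 required, 683,432 in favor — approved.
Series C: a majority of 13635832 is 6817917; 6,817,917 required, 6,817,917 in favor — approved.

Approved — every class gave the required vote.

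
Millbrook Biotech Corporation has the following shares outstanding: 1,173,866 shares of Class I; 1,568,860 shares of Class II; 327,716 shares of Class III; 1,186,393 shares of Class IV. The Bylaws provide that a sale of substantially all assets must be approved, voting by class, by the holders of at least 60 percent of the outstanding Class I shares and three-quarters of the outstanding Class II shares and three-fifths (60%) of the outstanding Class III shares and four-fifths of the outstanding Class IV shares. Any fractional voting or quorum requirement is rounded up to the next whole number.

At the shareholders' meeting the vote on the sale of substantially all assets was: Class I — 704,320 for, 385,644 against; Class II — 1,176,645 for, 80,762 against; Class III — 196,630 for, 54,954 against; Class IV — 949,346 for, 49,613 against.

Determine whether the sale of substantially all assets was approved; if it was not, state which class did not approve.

Class I: 3/5 of 1173866 = 704319.60, rounded up to 704320; 704,320 required, 704,320 in favor — approved.
Class II: 3/4 of 1568860 = 1176645; 1,176,645 required, 1,176,645 in favor — approved.
Class III: 3/5 of 327716 = 196629.60, rounded up to 196630; 196,630 required, 196,630 in favor — approved.
Class IV: 4/5 of 1186393 = 949114.40, rounded up to 949115; 949,115 required, 949,346 in favor — approved.

Approved — every class gave the required vote.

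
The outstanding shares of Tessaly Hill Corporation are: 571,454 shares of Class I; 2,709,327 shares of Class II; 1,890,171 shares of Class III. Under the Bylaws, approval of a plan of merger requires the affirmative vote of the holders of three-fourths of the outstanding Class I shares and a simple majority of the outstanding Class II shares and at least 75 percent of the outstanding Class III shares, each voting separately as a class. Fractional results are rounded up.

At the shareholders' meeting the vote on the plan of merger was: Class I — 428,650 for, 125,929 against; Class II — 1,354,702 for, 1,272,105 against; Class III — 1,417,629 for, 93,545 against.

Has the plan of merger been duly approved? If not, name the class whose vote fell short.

Class I: 3/4 of 571454 = 428590.50, rounded up to 428591; 428,591 required, 428,650 in favor — approved.
Class II: a majority of 2709327 is 1354664; 1,354,664 required, 1,354,702 in favor — approved.
Class III: 3/4 of 1890171 = 1417628.25, rounded up to 1417629; 1,417,629 required, 1,417,629 in favor — approved.

Approved — every class gave the required vote.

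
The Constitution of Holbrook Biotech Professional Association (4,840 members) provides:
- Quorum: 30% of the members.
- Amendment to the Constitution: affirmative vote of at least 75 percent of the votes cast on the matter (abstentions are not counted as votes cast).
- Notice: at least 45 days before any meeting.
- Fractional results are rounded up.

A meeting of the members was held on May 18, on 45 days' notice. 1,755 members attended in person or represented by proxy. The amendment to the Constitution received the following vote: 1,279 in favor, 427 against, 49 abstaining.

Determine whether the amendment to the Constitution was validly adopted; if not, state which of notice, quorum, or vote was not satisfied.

Invalid — vote requirement not satisfied.

Notice: 45 days given; 45 required. Satisfied.
Quorum: 30% of 4,840 = 1,452; 1,755 present. Satisfied.
Vote: requires three-fourths of the votes cast (1,755 − 49 abstaining = 1,706); 3/4 of 1706 = 1279.50, rounded up to 1280, so 1,280 needed; 1,279 in favor. Not satisfied.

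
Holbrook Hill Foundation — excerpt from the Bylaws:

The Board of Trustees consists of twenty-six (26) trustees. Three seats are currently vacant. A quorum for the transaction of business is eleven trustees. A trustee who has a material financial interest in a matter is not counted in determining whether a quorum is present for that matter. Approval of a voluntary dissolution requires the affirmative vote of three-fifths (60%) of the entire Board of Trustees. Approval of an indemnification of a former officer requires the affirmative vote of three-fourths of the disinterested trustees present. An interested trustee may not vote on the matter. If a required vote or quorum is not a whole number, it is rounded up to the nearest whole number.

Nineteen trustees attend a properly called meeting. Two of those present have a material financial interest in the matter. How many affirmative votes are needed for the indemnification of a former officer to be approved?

The indemnification of a former officer requires three-fourths of the disinterested trustees present (19 − 2 = 17).
3/4 of 17 = 12.75, rounded up to 13.

13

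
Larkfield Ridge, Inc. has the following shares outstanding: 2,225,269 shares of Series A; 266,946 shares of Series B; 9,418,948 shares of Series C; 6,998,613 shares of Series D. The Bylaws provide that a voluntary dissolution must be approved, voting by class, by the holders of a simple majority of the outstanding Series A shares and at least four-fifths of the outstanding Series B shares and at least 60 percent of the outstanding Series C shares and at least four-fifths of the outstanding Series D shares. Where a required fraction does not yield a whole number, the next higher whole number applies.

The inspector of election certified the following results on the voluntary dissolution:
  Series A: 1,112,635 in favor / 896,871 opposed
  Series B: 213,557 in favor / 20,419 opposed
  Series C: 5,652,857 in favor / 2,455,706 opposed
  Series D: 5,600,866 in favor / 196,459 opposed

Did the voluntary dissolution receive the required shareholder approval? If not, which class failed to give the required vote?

Series A: a majority of 2225269 is 1112635; 1,112,635 required, 1,112,635 in favor — approved.
Series B: 4/5 of 266946 = 213556.80, rounded up to 213557; 213,557 required, 213,557 in favor — approved.
Series C: 3/5 of 9418948 = 5651368.80, rounded up to 5651369; 5,651,369 required, 5,652,857 in favor — approved.
Series D: 4/5 of 6998613 = 5598890.40, rounded up to 5598891; 5,598,891 required, 5,600,866 in favor — approved.

Approved — every class gave the required vote.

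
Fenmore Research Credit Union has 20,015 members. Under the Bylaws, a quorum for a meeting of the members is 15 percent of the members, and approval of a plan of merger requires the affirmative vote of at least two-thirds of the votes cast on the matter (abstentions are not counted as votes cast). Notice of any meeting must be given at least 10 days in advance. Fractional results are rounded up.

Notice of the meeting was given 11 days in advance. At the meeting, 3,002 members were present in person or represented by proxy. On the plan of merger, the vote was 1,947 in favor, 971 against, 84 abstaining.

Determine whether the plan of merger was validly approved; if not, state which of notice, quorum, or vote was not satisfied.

Invalid — quorum requirement not satisfied.

Notice: 11 days given; 10 required. Satisfied.
Quorum: 15% of 20,015 = 3,002.25, rounded up to 3,003; 3,002 present. Not satisfied.
Vote: requires two-thirds of the votes cast (3,002 − 84 abstaining = 2,918); 2/3 of 2918 = 1945.33, rounded up to 1946, so 1,946 needed; 1,947 in favor. Satisfied.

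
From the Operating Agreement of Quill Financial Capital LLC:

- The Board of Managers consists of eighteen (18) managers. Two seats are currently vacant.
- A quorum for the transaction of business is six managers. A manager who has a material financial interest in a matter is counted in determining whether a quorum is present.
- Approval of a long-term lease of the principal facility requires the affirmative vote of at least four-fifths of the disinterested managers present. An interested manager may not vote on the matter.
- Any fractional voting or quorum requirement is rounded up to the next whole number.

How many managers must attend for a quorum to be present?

The quorum is fixed at 6.

6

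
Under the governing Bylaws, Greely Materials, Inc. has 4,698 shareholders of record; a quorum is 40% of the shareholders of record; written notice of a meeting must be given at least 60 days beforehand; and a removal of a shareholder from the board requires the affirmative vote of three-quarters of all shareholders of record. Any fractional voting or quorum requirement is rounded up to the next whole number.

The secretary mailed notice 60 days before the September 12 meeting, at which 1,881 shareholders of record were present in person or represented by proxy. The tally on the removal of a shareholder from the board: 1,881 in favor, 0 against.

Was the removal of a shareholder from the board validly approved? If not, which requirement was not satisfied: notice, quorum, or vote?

Notice: 60 days given; 60 required. Satisfied.
Quorum: 40% of 4,698 = 1,879.20, rounded up to 1,880; 1,881 present. Satisfied.
Vote: requires three-fourths of all shareholders of record (4,698); 3/4 of 4698 = 3523.50, rounded up to 3524, so 3,524 needed; 1,881 in favor. Not satisfied.

Invalid — vote requirement not satisfied.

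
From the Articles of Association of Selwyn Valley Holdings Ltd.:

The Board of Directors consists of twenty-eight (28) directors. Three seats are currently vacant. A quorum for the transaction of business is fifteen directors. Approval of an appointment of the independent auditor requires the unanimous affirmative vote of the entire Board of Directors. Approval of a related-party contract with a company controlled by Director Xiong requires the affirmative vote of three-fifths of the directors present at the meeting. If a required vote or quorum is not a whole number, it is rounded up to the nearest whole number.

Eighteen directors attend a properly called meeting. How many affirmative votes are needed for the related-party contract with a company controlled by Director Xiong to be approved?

The related-party contract with a company controlled by Director Xiong requires three-fifths of the directors present (18).
3/5 of 18 = 10.80, rounded up to 11.

11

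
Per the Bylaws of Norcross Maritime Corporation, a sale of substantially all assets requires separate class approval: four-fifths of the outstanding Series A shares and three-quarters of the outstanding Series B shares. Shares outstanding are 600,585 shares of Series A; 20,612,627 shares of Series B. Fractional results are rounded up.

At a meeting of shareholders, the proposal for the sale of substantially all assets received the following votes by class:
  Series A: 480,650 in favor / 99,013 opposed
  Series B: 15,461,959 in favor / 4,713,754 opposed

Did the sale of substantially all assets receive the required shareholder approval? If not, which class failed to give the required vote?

Series A: 4/5 of 600585 = 480468; 480,468 required, 480,650 in favor — approved.
Series B: 3/4 of 20612627 = 15459470.25, rounded up to 15459471; 15,459,471 required, 15,461,959 in favor — approved.

Approved — every class gave the required vote.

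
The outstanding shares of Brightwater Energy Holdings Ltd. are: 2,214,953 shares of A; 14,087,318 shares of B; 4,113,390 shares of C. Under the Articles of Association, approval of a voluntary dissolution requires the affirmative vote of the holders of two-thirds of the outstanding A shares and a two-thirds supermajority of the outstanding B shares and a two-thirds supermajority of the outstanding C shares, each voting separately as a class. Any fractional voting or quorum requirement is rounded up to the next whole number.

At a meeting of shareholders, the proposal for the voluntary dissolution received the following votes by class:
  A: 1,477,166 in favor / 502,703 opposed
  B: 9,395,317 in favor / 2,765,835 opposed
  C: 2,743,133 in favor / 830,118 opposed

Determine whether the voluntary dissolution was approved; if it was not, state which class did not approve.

A: 2/3 of 2214953 = 1476635.33, rounded up to 1476636; 1,476,636 required, 1,477,166 in favor — approved.
B: 2/3 of 14087318 = 9391545.33, rounded up to 9391546; 9,391,546 required, 9,395,317 in favor — approved.
C: 2/3 of 4113390 = 2742260; 2,742,260 required, 2,743,133 in favor — approved.

Approved — every class gave the required vote.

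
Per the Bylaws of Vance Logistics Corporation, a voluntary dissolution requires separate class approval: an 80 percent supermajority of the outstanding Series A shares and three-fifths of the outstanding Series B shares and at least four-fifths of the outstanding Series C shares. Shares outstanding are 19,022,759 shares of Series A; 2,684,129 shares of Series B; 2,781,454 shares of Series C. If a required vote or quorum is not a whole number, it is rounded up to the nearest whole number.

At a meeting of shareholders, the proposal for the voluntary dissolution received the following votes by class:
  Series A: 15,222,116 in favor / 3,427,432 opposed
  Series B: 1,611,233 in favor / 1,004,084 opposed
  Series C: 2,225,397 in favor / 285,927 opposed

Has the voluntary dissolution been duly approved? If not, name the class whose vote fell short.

Approved — every class gave the required vote.

Series A: 4/5 of 19022759 = 15218207.20, rounded up to 15218208; 15,218,208 required, 15,222,116 in favor — approved.
Series B: 3/5 of 2684129 = 1610477.40, rounded up to 1610478; 1,610,478 required, 1,611,233 in favor — approved.
Series C: 4/5 of 2781454 = 2225163.20, rounded up to 2225164; 2,225,164 required, 2,225,397 in favor — approved.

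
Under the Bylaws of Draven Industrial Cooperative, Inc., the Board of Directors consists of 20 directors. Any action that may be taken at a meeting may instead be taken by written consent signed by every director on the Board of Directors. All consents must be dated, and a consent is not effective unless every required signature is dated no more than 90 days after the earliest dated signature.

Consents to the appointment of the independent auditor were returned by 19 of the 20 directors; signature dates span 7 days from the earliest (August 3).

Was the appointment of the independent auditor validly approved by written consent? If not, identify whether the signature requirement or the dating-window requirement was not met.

Signatures required: all of 20 — unanimous means all 20, so 20 needed; 19 signed. Insufficient.
Dating window: the latest signature is 7 days after the earliest; the limit is 90 days. Within the window.

Not effective — insufficient signatures.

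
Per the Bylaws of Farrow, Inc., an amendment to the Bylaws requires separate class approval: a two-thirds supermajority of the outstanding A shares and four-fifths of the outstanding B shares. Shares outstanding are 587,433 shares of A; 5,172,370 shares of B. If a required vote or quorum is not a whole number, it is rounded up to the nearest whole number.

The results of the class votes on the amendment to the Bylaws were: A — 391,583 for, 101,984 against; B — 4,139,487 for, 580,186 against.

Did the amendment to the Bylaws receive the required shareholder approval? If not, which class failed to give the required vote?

Not approved — the A shares did not give the required vote.

A: 2/3 of 587433 = 391622; 391,622 required, 391,583 in favor — not approved.
B: 4/5 of 5172370 = 4137896; 4,137,896 required, 4,139,487 in favor — approved.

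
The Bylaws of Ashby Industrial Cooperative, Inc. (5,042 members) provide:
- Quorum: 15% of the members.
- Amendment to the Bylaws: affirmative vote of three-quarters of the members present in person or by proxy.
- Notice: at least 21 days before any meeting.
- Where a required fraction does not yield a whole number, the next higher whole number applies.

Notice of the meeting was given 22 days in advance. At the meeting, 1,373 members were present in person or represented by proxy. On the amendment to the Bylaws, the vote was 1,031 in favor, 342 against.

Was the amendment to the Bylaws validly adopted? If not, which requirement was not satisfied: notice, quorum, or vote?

Valid — all requirements satisfied.

Notice: 22 days given; 21 required. Satisfied.
Quorum: 15% of 5,042 = 756.30, rounded up to 757; 1,373 present. Satisfied.
Vote: requires three-fourths of those present (1,373); 3/4 of 1373 = 1029.75, rounded up to 1030, so 1,030 needed; 1,031 in favor. Satisfied.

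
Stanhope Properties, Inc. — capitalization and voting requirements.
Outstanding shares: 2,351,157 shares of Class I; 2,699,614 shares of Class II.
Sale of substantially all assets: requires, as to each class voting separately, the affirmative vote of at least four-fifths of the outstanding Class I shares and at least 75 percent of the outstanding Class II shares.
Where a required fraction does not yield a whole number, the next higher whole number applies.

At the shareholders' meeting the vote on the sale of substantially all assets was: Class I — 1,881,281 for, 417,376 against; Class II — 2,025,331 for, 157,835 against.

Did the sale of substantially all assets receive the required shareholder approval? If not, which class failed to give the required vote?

Class I: 4/5 of 2351157 = 1880925.60, rounded up to 1880926; 1,880,926 required, 1,881,281 in favor — approved.
Class II: 3/4 of 2699614 = 2024710.50, rounded up to 2024711; 2,024,711 required, 2,025,331 in favor — approved.

Approved — every class gave the required vote.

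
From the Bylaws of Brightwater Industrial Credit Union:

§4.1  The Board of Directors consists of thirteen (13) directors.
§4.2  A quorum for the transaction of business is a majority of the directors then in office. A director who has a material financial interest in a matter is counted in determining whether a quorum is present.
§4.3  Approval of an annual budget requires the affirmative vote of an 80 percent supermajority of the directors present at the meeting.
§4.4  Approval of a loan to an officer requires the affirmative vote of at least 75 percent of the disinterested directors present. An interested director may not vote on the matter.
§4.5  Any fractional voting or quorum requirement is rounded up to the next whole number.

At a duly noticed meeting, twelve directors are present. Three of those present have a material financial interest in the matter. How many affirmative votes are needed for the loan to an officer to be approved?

7

The loan to an officer requires three-fourths of the disinterested directors present (12 − 3 = 9).
3/4 of 9 = 6.75, rounded up to 7.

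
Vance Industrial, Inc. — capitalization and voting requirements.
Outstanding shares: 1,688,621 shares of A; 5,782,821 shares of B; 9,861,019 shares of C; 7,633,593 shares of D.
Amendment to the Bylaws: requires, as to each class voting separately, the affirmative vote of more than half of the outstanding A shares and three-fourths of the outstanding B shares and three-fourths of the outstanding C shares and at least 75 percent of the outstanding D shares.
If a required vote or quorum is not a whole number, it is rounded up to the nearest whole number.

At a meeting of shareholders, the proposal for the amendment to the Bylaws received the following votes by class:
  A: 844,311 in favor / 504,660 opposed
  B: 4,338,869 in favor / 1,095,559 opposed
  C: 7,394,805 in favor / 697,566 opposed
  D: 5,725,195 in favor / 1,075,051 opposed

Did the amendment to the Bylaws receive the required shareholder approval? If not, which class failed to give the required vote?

Not approved — the C shares did not give the required vote.

A: a majority of 1688621 is 844311; 844,311 required, 844,311 in favor — approved.
B: 3/4 of 5782821 = 4337115.75, rounded up to 4337116; 4,337,116 required, 4,338,869 in favor — approved.
C: 3/4 of 9861019 = 7395764.25, rounded up to 7395765; 7,395,765 required, 7,394,805 in favor — not approved.
D: 3/4 of 7633593 = 5725194.75, rounded up to 5725195; 5,725,195 required, 5,725,195 in favor — approved.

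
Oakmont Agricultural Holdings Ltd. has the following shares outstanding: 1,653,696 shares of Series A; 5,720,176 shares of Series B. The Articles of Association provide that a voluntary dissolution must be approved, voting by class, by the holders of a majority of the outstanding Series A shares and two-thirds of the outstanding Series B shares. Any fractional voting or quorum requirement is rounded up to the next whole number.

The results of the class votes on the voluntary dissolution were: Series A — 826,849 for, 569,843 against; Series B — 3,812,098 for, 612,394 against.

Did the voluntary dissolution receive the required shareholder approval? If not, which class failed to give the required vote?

Not approved — the Series B shares did not give the required vote.

Series A: a majority of 1653696 is 826849; 826,849 required, 826,849 in favor — approved.
Series B: 2/3 of 5720176 = 3813450.67, rounded up to 3813451; 3,813,451 required, 3,812,098 in favor — not approved.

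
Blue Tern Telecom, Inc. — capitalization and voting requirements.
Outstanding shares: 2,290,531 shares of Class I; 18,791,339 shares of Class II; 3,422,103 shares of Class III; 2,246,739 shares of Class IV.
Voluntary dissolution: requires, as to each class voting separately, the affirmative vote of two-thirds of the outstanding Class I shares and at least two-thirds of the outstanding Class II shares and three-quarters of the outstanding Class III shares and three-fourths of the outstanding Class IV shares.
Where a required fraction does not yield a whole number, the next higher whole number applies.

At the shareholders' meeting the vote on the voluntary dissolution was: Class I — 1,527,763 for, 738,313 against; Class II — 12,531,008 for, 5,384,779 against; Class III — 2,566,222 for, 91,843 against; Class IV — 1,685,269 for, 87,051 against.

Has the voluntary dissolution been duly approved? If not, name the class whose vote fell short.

Not approved — the Class III shares did not give the required vote.

Class I: 2/3 of 2290531 = 1527020.67, rounded up to 1527021; 1,527,021 required, 1,527,763 in favor — approved.
Class II: 2/3 of 18791339 = 12527559.33, rounded up to 12527560; 12,527,560 required, 12,531,008 in favor — approved.
Class III: 3/4 of 3422103 = 2566577.25, rounded up to 2566578; 2,566,578 required, 2,566,222 in favor — not approved.
Class IV: 3/4 of 2246739 = 1685054.25, rounded up to 1685055; 1,685,055 required, 1,685,269 in favor — approved.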